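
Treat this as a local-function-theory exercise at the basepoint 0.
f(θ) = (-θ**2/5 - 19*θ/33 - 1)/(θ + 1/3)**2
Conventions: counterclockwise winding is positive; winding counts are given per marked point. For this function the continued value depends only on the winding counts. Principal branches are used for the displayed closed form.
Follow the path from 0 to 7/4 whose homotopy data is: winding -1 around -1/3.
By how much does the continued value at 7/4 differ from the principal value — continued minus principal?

The function is rational, hence single-valued: continuing it around any pole returns the same value, so the difference is 0.

Continued minus principal equals 0.


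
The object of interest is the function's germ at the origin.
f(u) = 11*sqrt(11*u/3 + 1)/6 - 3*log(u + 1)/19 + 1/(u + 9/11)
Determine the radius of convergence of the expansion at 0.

The radius of convergence is 3/11.

Denominator factor (u + 9/11): pole of order 1 at -9/11, modulus 9/11.
Branch term (11/6)*sqrt(1 - u/(-3/11)): its argument vanishes at u = -3/11, a square-root branch point, modulus 3/11.
Branch term (-3/19)*log(1 - u/(-1)): its argument vanishes at u = -1, a logarithmic branch point, modulus 1.
The radius of convergence is the smallest modulus among the singular points: 3/11.


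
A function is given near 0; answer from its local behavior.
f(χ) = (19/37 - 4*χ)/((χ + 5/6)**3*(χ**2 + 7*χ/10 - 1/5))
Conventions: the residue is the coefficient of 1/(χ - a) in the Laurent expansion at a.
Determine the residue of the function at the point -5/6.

The residue is -57726405/9472.

At the order-3 pole -5/6 set g(χ) = (χ - (-5/6))^3*f(χ) = (19/37 - 4*χ)/(χ**2 + 7*χ/10 - 1/5).
Order-3 pole: residue = g''(a)/2; g''(-5/6) = -57726405/4736, so the residue is -57726405/9472.


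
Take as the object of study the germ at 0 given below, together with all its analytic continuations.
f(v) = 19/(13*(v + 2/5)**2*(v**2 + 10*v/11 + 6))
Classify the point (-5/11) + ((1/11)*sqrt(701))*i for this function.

The point is a pole of order 1.

The denominator factor v**2 + 10*v/11 + 6 vanishes at (-5/11) + ((1/11)*sqrt(701))*i and appears to the power 1; the numerator there equals 19/13, nonzero, and no other factor vanishes.
Hence a pole whose order is the multiplicity, 1.


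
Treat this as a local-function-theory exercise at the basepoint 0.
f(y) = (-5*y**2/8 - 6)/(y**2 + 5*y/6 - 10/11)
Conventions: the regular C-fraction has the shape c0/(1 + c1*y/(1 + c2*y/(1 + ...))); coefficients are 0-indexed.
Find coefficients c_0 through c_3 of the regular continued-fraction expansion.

Taylor coefficients (expand at 0): a_0 = 33/5, a_1 = 121/20, a_2 = 1012/75, a_3 = 34243/1800.
c0 = a_0 = 33/5. Peel one level at a time: if S = 1 + c*y/S' with S'(0) = 1, then c is the y-coefficient of S and S' = c*y/(S - 1).
S_1 = c0/f = 1 + (-11/12)*y + (-289/240)*y^2 + ...; c1 = -11/12.
S_2 = c1*y/(S_1 - 1) = 1 + (-289/220)*y + (33211/18150)*y^2 + ...; c2 = -289/220.
S_3 = c2*y/(S_2 - 1) = 1 + (66422/47685)*y + ...; c3 = 66422/47685.

The regular C-fraction coefficients are [33/5, -11/12, -289/220, 66422/47685].


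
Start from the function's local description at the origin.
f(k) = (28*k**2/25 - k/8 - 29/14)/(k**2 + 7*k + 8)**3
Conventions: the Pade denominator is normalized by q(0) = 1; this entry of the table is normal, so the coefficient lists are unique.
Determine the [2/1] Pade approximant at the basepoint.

The Pade approximant has numerator coefficients [-29/7168, 4085913/668925952, -3085027297/936496332800]; denominator coefficients [1, 689101/653248].

Taylor coefficients needed (expand at 0): a_0 = -29/7168, a_1 = 85/8192, a_2 = -10207/716800, a_3 = 98443/6553600.
Write the denominator as Q(k) = 1 + q1*k. Requiring Q*f - P = O(k^4) with deg P <= 2 kills the coefficients of k^3..k^3 in Q*f:
  k^3: a_3 + q1*a_2 = 0, i.e. 98443/6553600 + (-10207/716800)*q1 = 0.
Solving this linear system: q1 = 689101/653248.
The numerator is Q*f truncated at degree 2: P0 = a_0 = -29/7168; P1 = a_1 + q1*a_0 = 4085913/668925952; P2 = a_2 + q1*a_1 = -3085027297/936496332800.


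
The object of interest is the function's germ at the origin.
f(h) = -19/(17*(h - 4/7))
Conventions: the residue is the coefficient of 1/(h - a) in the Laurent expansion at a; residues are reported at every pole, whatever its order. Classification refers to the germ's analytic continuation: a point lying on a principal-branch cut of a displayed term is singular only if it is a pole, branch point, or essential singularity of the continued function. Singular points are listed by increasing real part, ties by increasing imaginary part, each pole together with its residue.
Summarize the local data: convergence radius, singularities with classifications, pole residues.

Denominator factor (h - 4/7): pole of order 1 at 4/7, modulus 4/7.
The radius of convergence is the smallest modulus among the singular points: 4/7.
At the order-1 pole 4/7 set g(h) = (h - (4/7))*f(h) = -19/17.
Simple pole: residue = g(a) at a = 4/7, which is -19/17.

Radius of convergence at 0: 4/7.
At 4/7: a pole of order 1; residue -19/17.


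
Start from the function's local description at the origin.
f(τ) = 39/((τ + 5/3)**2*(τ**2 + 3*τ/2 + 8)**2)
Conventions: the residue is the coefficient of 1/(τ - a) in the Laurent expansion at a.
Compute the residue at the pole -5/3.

At the order-2 pole -5/3 set g(τ) = (τ - (-5/3))^2*f(τ) = 39/(τ**2 + 3*τ/2 + 8)**2.
Order-2 pole: residue = g'(a); g'(-5/3) = 833976/3307949, so the residue is 833976/3307949.

The residue is 833976/3307949.


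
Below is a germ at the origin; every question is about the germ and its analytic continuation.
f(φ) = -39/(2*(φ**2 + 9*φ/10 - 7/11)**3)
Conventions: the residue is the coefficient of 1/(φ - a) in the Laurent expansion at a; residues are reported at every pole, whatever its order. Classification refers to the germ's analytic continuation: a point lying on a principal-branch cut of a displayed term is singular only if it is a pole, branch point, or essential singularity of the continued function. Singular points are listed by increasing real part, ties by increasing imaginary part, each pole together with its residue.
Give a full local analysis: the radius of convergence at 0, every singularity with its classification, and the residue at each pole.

Radius of convergence at 0: -9/20 + (1/220)*sqrt(40601).
At -9/20 - (1/220)*sqrt(40601): a pole of order 3; residue (1415700000/50284268371)*sqrt(40601).
At -9/20 + (1/220)*sqrt(40601): a pole of order 3; residue -(1415700000/50284268371)*sqrt(40601).

Denominator factor (φ**2 + 9*φ/10 - 7/11)^3: discriminant 3691/1100, real irrational roots -9/20 + (1/220)*sqrt(40601) and -9/20 - (1/220)*sqrt(40601); poles of order 3, moduli -9/20 + (1/220)*sqrt(40601) and 9/20 + (1/220)*sqrt(40601).
The radius of convergence is the smallest modulus among the singular points: -9/20 + (1/220)*sqrt(40601).
The factor φ**2 + 9*φ/10 - 7/11 splits as (φ - a)(φ - a') with a = -9/20 - (1/220)*sqrt(40601), a' = -9/20 + (1/220)*sqrt(40601). At the order-3 pole a set g(φ) = (φ - a)^3*f(φ) = [-39/2] / (φ - a')^3.
Order-3 pole: residue = g''(a)/2; g''(-9/20 - (1/220)*sqrt(40601)) = (2831400000/50284268371)*sqrt(40601), so the residue is (1415700000/50284268371)*sqrt(40601).
The factor φ**2 + 9*φ/10 - 7/11 splits as (φ - a)(φ - a') with a = -9/20 + (1/220)*sqrt(40601), a' = -9/20 - (1/220)*sqrt(40601). At the order-3 pole a set g(φ) = (φ - a)^3*f(φ) = [-39/2] / (φ - a')^3.
Order-3 pole: residue = g''(a)/2; g''(-9/20 + (1/220)*sqrt(40601)) = -(2831400000/50284268371)*sqrt(40601), so the residue is -(1415700000/50284268371)*sqrt(40601).
List the singular points by increasing real part (a conjugate pair: the negative imaginary part first).


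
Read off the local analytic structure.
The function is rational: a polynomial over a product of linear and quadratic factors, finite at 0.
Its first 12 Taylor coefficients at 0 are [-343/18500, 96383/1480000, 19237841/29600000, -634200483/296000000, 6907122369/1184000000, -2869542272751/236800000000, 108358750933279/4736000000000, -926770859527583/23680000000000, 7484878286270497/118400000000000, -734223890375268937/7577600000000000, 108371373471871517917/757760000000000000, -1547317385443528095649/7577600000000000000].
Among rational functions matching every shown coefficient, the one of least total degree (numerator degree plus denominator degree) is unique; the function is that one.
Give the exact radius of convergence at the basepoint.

The radius of convergence is -1/4 + (1/28)*sqrt(1169).

No rational of total degree below 10 reproduces all 12 coefficients; solving the [2/8] Pade equations on them gives f(β) = (-12*β**2/5 - β/40 + 2/37)/((β + 1)**2*(β**2 - β/2 - 10/7)**3), whose expansion matches every shown term.
Denominator factor (β + 1)^2: pole of order 2 at -1, modulus 1.
Denominator factor (β**2 - β/2 - 10/7)^3: discriminant 167/28, real irrational roots 1/4 + (1/28)*sqrt(1169) and 1/4 - (1/28)*sqrt(1169); poles of order 3, moduli 1/4 + (1/28)*sqrt(1169) and -1/4 + (1/28)*sqrt(1169).
The radius of convergence is the smallest modulus among the singular points: -1/4 + (1/28)*sqrt(1169).


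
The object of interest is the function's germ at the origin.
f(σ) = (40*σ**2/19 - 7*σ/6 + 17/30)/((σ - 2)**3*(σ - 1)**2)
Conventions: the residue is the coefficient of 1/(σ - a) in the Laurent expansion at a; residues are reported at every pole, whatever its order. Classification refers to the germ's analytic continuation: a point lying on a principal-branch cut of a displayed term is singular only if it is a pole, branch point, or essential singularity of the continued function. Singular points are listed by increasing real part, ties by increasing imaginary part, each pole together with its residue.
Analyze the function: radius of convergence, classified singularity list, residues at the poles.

Radius of convergence at 0: 1.
At 1: a pole of order 2; residue -4309/570.
At 2: a pole of order 3; residue 4309/570.

Denominator factor (σ - 1)^2: pole of order 2 at 1, modulus 1.
Denominator factor (σ - 2)^3: pole of order 3 at 2, modulus 2.
The radius of convergence is the smallest modulus among the singular points: 1.
At the order-2 pole 1 set g(σ) = (σ - (1))^2*f(σ) = (40*σ**2/19 - 7*σ/6 + 17/30)/(σ - 2)**3.
Order-2 pole: residue = g'(a); g'(1) = -4309/570, so the residue is -4309/570.
At the order-3 pole 2 set g(σ) = (σ - (2))^3*f(σ) = (40*σ**2/19 - 7*σ/6 + 17/30)/(σ - 1)**2.
Order-3 pole: residue = g''(a)/2; g''(2) = 4309/285, so the residue is 4309/570.
List the singular points by increasing real part (a conjugate pair: the negative imaginary part first).


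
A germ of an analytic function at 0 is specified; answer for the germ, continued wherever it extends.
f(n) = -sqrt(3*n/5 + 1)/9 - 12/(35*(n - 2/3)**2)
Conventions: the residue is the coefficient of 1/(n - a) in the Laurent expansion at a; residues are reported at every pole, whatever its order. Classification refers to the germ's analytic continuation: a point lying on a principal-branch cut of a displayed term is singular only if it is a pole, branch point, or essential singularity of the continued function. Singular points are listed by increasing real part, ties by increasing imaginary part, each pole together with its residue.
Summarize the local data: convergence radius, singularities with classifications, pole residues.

Radius of convergence at 0: 2/3.
At -5/3: an algebraic (square-root) branch point.
At 2/3: a pole of order 2; residue 0.

Denominator factor (n - 2/3)^2: pole of order 2 at 2/3, modulus 2/3.
Branch term (-1/9)*sqrt(1 - n/(-5/3)): its argument vanishes at n = -5/3, a square-root branch point, modulus 5/3.
The radius of convergence is the smallest modulus among the singular points: 2/3.
The branch term is analytic at 2/3 and contributes nothing to the residue; only the rational part matters.
At the order-2 pole 2/3 set g(n) = (n - (2/3))^2*(rational part) = -12/35.
Order-2 pole: residue = g'(a); g'(2/3) = 0, so the residue is 0.
List the singular points by increasing real part (a conjugate pair: the negative imaginary part first).


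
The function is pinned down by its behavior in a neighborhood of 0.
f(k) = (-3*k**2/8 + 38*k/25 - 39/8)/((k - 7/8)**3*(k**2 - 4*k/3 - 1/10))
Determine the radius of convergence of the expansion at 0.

The radius of convergence is -2/3 + (7/30)*sqrt(10).

Denominator factor (k**2 - 4*k/3 - 1/10): discriminant 98/45, real irrational roots 2/3 + (7/30)*sqrt(10) and 2/3 - (7/30)*sqrt(10); poles of order 1, moduli 2/3 + (7/30)*sqrt(10) and -2/3 + (7/30)*sqrt(10).
Denominator factor (k - 7/8)^3: pole of order 3 at 7/8, modulus 7/8.
The radius of convergence is the smallest modulus among the singular points: -2/3 + (7/30)*sqrt(10).


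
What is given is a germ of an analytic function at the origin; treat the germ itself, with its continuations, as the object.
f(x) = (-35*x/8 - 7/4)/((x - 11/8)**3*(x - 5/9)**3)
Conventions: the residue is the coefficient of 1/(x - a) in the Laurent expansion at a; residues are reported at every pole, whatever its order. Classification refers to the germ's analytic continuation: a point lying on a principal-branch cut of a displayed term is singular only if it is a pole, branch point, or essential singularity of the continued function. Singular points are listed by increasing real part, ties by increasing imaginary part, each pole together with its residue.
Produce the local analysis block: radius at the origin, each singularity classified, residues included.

Denominator factor (x - 5/9)^3: pole of order 3 at 5/9, modulus 5/9.
Denominator factor (x - 11/8)^3: pole of order 3 at 11/8, modulus 11/8.
The radius of convergence is the smallest modulus among the singular points: 5/9.
At the order-3 pole 5/9 set g(x) = (x - (5/9))^3*f(x) = (-35*x/8 - 7/4)/(x - 11/8)**3.
Order-3 pole: residue = g''(a)/2; g''(5/9) = 138689252352/714924299, so the residue is 69344626176/714924299.
At the order-3 pole 11/8 set g(x) = (x - (11/8))^3*f(x) = (-35*x/8 - 7/4)/(x - 5/9)**3.
Order-3 pole: residue = g''(a)/2; g''(11/8) = -138689252352/714924299, so the residue is -69344626176/714924299.
List the singular points by increasing real part (a conjugate pair: the negative imaginary part first).

Radius of convergence at 0: 5/9.
At 5/9: a pole of order 3; residue 69344626176/714924299.
At 11/8: a pole of order 3; residue -69344626176/714924299.


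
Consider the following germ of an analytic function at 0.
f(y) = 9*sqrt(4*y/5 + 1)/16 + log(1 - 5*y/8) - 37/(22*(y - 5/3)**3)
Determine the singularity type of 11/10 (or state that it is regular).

Denominator factors: y - 5/3 = -17/30 at y = 11/10 — none vanishes.
Branch term sqrt(1 - y/(-5/4)): argument at 11/10 is 47/25, nonzero, so 11/10 is not its branch point (a point on a principal cut is still regular for the continued germ).
Branch term log(1 - y/(8/5)): argument at 11/10 is 5/16, nonzero, so 11/10 is not its branch point (a point on a principal cut is still regular for the continued germ).
So the germ continues analytically to 11/10.

The point is a regular point.


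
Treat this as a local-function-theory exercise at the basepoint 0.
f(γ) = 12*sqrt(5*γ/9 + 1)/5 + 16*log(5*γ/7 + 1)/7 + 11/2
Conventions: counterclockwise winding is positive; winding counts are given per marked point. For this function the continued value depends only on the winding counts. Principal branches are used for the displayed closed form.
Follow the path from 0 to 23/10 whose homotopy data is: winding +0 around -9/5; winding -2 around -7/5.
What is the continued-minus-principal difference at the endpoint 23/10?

Continued minus principal equals -(64/7)*pi*i.

The rational part is single-valued and drops out of the difference; each branch term changes only by its own monodromy.
(12/5)*sqrt(1 - γ/(-9/5)): winding +0 is even, the square root returns to the same sheet, contribution 0.
(16/7)*log(1 - γ/(-7/5)): each positive loop around -7/5 adds 2*pi*i to the log, so winding -2 contributes (16/7)*(-2)*2*pi*i = -(64/7)*pi*i.
Summing the contributions at γ = 23/10 gives -(64/7)*pi*i.


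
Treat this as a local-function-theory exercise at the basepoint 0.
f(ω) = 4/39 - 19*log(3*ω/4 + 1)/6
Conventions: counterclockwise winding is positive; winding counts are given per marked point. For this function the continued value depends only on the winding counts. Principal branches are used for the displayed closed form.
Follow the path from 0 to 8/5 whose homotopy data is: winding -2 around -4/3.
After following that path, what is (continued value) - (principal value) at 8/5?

Continued minus principal equals (38/3)*pi*i.

The rational part is single-valued and drops out of the difference; each branch term changes only by its own monodromy.
(-19/6)*log(1 - ω/(-4/3)): each positive loop around -4/3 adds 2*pi*i to the log, so winding -2 contributes (-19/6)*(-2)*2*pi*i = (38/3)*pi*i.
Summing the contributions at ω = 8/5 gives (38/3)*pi*i.


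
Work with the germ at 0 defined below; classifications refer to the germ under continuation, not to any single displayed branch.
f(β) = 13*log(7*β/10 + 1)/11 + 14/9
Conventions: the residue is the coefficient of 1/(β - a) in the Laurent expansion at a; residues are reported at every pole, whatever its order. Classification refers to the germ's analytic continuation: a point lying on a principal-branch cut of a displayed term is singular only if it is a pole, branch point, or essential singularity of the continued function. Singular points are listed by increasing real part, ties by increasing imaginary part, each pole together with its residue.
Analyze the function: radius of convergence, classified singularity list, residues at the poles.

Branch term (13/11)*log(1 - β/(-10/7)): its argument vanishes at β = -10/7, a logarithmic branch point, modulus 10/7.
The radius of convergence is the smallest modulus among the singular points: 10/7.

Radius of convergence at 0: 10/7.
At -10/7: a logarithmic branch point.


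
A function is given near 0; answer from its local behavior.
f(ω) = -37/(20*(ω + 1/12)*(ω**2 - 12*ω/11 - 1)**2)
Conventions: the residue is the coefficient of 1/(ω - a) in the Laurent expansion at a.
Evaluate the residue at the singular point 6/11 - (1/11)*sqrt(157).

The factor ω**2 - 12*ω/11 - 1 splits as (ω - a)(ω - a') with a = 6/11 - (1/11)*sqrt(157), a' = 6/11 + (1/11)*sqrt(157). At the order-2 pole a set g(ω) = (ω - a)^2*f(ω) = [-37/(20*(ω + 1/12))] / (ω - a')^2.
Order-2 pole: residue = g'(a); g'(6/11 - (1/11)*sqrt(157)) = 11604384/10210205 + (13585738551/201337074436)*sqrt(157), so the residue is 11604384/10210205 + (13585738551/201337074436)*sqrt(157).

The residue is 11604384/10210205 + (13585738551/201337074436)*sqrt(157).


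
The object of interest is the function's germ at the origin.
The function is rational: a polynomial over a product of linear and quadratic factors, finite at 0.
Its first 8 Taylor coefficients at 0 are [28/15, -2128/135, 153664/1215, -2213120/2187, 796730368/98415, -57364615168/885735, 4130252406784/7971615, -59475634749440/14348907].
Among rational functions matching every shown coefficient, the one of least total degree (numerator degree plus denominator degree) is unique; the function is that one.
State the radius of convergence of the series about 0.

The radius of convergence is 1/8.

No rational of total degree below 2 reproduces all 8 coefficients; solving the [0/2] Pade equations on them gives f(w) = 21/(40*(w + 1/8)*(w + 9/4)), whose expansion matches every shown term.
Denominator factor (w + 9/4): pole of order 1 at -9/4, modulus 9/4.
Denominator factor (w + 1/8): pole of order 1 at -1/8, modulus 1/8.
The radius of convergence is the smallest modulus among the singular points: 1/8.


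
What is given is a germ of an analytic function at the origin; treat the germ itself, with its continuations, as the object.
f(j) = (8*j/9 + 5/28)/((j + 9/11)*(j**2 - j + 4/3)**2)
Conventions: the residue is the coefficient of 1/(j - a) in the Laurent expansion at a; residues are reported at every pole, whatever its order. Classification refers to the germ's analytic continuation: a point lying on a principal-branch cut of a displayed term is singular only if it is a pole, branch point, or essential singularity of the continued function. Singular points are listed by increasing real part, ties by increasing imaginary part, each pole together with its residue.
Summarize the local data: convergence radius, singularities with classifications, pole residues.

Radius of convergence at 0: 9/11.
At -9/11: a pole of order 1; residue -2024451/29360128.
At (1/2) - ((1/6)*sqrt(39))*i: a pole of order 2; residue (2024451/58720256) + ((460368029/29771169792)*sqrt(39))*i.
At (1/2) + ((1/6)*sqrt(39))*i: a pole of order 2; residue (2024451/58720256) - ((460368029/29771169792)*sqrt(39))*i.


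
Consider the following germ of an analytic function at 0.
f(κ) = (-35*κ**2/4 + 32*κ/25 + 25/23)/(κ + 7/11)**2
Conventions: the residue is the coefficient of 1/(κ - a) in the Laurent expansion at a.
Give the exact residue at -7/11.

The residue is 6829/550.

At the order-2 pole -7/11 set g(κ) = (κ - (-7/11))^2*f(κ) = -35*κ**2/4 + 32*κ/25 + 25/23.
Order-2 pole: residue = g'(a); g'(-7/11) = 6829/550, so the residue is 6829/550.


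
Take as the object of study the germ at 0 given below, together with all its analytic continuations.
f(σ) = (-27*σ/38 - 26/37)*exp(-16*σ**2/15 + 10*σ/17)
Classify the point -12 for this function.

There is no denominator, hence no pole anywhere.
The factor exp(-16*σ**2/15 + 10*σ/17) is entire.
So the germ continues analytically to -12.

The point is a regular point.


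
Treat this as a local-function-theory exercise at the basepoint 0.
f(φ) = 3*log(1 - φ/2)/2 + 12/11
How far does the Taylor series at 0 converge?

The radius of convergence is 2.

Branch term (3/2)*log(1 - φ/(2)): its argument vanishes at φ = 2, a logarithmic branch point, modulus 2.
The radius of convergence is the smallest modulus among the singular points: 2.


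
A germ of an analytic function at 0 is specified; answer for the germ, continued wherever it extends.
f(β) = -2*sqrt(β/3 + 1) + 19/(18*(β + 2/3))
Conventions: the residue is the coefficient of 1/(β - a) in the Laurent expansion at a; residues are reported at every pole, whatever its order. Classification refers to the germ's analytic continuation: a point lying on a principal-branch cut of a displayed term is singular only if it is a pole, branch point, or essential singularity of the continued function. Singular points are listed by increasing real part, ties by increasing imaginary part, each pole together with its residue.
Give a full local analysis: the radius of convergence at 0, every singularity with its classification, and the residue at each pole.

Denominator factor (β + 2/3): pole of order 1 at -2/3, modulus 2/3.
Branch term (-2)*sqrt(1 - β/(-3)): its argument vanishes at β = -3, a square-root branch point, modulus 3.
The radius of convergence is the smallest modulus among the singular points: 2/3.
The branch term is analytic at -2/3 and contributes nothing to the residue; only the rational part matters.
At the order-1 pole -2/3 set g(β) = (β - (-2/3))*(rational part) = 19/18.
Simple pole: residue = g(a) at a = -2/3, which is 19/18.
List the singular points by increasing real part (a conjugate pair: the negative imaginary part first).

Radius of convergence at 0: 2/3.
At -3: an algebraic (square-root) branch point.
At -2/3: a pole of order 1; residue 19/18.


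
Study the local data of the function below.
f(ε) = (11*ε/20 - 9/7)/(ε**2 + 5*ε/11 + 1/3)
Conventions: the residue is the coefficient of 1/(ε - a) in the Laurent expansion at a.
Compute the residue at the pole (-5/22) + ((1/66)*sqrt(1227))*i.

The factor ε**2 + 5*ε/11 + 1/3 splits as (ε - a)(ε - a') with a = (-5/22) + ((1/66)*sqrt(1227))*i, a' = (-5/22) - ((1/66)*sqrt(1227))*i. At the order-1 pole a set g(ε) = (ε - a)*f(ε) = [11*ε/20 - 9/7] / (ε - a').
Simple pole: residue = g(a) at a = (-5/22) + ((1/66)*sqrt(1227))*i, which is (11/40) + ((869/22904)*sqrt(1227))*i.

The residue is (11/40) + ((869/22904)*sqrt(1227))*i.


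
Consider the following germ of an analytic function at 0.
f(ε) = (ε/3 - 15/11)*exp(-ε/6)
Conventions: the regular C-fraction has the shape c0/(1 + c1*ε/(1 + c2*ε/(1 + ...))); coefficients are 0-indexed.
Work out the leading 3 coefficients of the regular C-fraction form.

Taylor coefficients (expand at 0): a_0 = -15/11, a_1 = 37/66, a_2 = -59/792.
c0 = a_0 = -15/11. Peel one level at a time: if S = 1 + c*ε/S' with S'(0) = 1, then c is the ε-coefficient of S and S' = c*ε/(S - 1).
S_1 = c0/f = 1 + (37/90)*ε + (1853/16200)*ε^2 + ...; c1 = 37/90.
S_2 = c1*ε/(S_1 - 1) = 1 + (-1853/6660)*ε + ...; c2 = -1853/6660.

The regular C-fraction coefficients are [-15/11, 37/90, -1853/6660].


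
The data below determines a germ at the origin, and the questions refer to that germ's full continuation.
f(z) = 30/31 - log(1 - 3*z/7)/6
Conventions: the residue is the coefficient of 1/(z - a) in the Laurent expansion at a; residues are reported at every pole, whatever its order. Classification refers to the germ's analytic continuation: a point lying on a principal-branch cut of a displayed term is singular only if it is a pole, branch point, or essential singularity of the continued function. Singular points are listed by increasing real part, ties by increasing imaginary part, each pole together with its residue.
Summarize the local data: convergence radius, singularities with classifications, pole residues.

Radius of convergence at 0: 7/3.
At 7/3: a logarithmic branch point.

Branch term (-1/6)*log(1 - z/(7/3)): its argument vanishes at z = 7/3, a logarithmic branch point, modulus 7/3.
The radius of convergence is the smallest modulus among the singular points: 7/3.


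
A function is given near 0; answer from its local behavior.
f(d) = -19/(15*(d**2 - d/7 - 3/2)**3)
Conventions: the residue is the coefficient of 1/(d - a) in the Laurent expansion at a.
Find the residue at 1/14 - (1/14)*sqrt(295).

The residue is (638666/128361875)*sqrt(295).

The factor d**2 - d/7 - 3/2 splits as (d - a)(d - a') with a = 1/14 - (1/14)*sqrt(295), a' = 1/14 + (1/14)*sqrt(295). At the order-3 pole a set g(d) = (d - a)^3*f(d) = [-19/15] / (d - a')^3.
Order-3 pole: residue = g''(a)/2; g''(1/14 - (1/14)*sqrt(295)) = (1277332/128361875)*sqrt(295), so the residue is (638666/128361875)*sqrt(295).


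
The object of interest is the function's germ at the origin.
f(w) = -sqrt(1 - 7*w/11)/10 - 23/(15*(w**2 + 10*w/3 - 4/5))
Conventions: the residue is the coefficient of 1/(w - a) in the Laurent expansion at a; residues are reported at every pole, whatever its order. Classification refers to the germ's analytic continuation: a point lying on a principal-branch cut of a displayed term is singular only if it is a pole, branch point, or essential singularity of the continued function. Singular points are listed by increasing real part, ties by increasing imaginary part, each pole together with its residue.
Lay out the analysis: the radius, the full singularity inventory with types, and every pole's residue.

Radius of convergence at 0: -5/3 + (1/15)*sqrt(805).
At -5/3 - (1/15)*sqrt(805): a pole of order 1; residue (1/70)*sqrt(805).
At -5/3 + (1/15)*sqrt(805): a pole of order 1; residue -(1/70)*sqrt(805).
At 11/7: an algebraic (square-root) branch point.

Denominator factor (w**2 + 10*w/3 - 4/5): discriminant 644/45, real irrational roots -5/3 + (1/15)*sqrt(805) and -5/3 - (1/15)*sqrt(805); poles of order 1, moduli -5/3 + (1/15)*sqrt(805) and 5/3 + (1/15)*sqrt(805).
Branch term (-1/10)*sqrt(1 - w/(11/7)): its argument vanishes at w = 11/7, a square-root branch point, modulus 11/7.
The radius of convergence is the smallest modulus among the singular points: -5/3 + (1/15)*sqrt(805).
The branch term is analytic at -5/3 - (1/15)*sqrt(805) and contributes nothing to the residue; only the rational part matters.
The factor w**2 + 10*w/3 - 4/5 splits as (w - a)(w - a') with a = -5/3 - (1/15)*sqrt(805), a' = -5/3 + (1/15)*sqrt(805). At the order-1 pole a set g(w) = (w - a)*(rational part) = [-23/15] / (w - a').
Simple pole: residue = g(a) at a = -5/3 - (1/15)*sqrt(805), which is (1/70)*sqrt(805).
The branch term is analytic at -5/3 + (1/15)*sqrt(805) and contributes nothing to the residue; only the rational part matters.
The factor w**2 + 10*w/3 - 4/5 splits as (w - a)(w - a') with a = -5/3 + (1/15)*sqrt(805), a' = -5/3 - (1/15)*sqrt(805). At the order-1 pole a set g(w) = (w - a)*(rational part) = [-23/15] / (w - a').
Simple pole: residue = g(a) at a = -5/3 + (1/15)*sqrt(805), which is -(1/70)*sqrt(805).
List the singular points by increasing real part (a conjugate pair: the negative imaginary part first).


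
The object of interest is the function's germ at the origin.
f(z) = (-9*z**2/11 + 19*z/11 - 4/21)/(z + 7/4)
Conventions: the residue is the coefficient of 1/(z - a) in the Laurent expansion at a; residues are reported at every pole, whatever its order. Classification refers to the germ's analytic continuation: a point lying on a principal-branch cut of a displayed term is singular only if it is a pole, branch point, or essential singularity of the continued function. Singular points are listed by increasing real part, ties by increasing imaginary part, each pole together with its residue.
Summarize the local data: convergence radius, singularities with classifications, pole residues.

Denominator factor (z + 7/4): pole of order 1 at -7/4, modulus 7/4.
The radius of convergence is the smallest modulus among the singular points: 7/4.
At the order-1 pole -7/4 set g(z) = (z - (-7/4))*f(z) = -9*z**2/11 + 19*z/11 - 4/21.
Simple pole: residue = g(a) at a = -7/4, which is -21137/3696.

Radius of convergence at 0: 7/4.
At -7/4: a pole of order 1; residue -21137/3696.


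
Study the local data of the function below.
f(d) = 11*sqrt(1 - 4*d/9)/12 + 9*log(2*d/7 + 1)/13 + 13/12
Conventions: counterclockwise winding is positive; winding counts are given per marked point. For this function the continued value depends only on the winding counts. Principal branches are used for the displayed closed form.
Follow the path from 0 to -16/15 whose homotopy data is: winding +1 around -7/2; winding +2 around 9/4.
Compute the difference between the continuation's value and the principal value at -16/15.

Continued minus principal equals (18/13)*pi*i.

The rational part is single-valued and drops out of the difference; each branch term changes only by its own monodromy.
(11/12)*sqrt(1 - d/(9/4)): winding +2 is even, the square root returns to the same sheet, contribution 0.
(9/13)*log(1 - d/(-7/2)): each positive loop around -7/2 adds 2*pi*i to the log, so winding +1 contributes (9/13)*(1)*2*pi*i = (18/13)*pi*i.
Summing the contributions at d = -16/15 gives (18/13)*pi*i.


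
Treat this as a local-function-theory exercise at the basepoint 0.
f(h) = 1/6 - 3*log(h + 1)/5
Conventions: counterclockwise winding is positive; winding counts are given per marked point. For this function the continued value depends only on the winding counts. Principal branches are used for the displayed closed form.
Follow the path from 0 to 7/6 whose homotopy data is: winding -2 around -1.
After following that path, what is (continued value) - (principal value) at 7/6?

The rational part is single-valued and drops out of the difference; each branch term changes only by its own monodromy.
(-3/5)*log(1 - h/(-1)): each positive loop around -1 adds 2*pi*i to the log, so winding -2 contributes (-3/5)*(-2)*2*pi*i = (12/5)*pi*i.
Summing the contributions at h = 7/6 gives (12/5)*pi*i.

Continued minus principal equals (12/5)*pi*i.


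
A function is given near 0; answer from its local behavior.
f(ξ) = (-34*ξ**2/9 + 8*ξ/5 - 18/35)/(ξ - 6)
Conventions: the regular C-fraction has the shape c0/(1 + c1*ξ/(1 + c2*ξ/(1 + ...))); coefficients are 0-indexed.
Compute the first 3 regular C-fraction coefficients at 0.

The regular C-fraction coefficients are [3/35, 53/18, -98/159].

Taylor coefficients (expand at 0): a_0 = 3/35, a_1 = -53/210, a_2 = 2221/3780.
c0 = a_0 = 3/35. Peel one level at a time: if S = 1 + c*ξ/S' with S'(0) = 1, then c is the ξ-coefficient of S and S' = c*ξ/(S - 1).
S_1 = c0/f = 1 + (53/18)*ξ + (49/27)*ξ^2 + ...; c1 = 53/18.
S_2 = c1*ξ/(S_1 - 1) = 1 + (-98/159)*ξ + ...; c2 = -98/159.


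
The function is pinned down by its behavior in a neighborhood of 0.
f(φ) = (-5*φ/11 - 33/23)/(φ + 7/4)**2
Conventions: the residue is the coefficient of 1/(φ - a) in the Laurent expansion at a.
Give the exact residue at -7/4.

The residue is -5/11.

At the order-2 pole -7/4 set g(φ) = (φ - (-7/4))^2*f(φ) = -5*φ/11 - 33/23.
Order-2 pole: residue = g'(a); g'(-7/4) = -5/11, so the residue is -5/11.


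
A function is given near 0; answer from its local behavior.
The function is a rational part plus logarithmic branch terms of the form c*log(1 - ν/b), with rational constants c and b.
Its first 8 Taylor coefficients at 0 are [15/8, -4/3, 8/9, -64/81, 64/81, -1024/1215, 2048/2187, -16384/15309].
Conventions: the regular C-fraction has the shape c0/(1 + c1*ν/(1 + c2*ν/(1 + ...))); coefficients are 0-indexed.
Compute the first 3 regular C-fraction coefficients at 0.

Taylor coefficients (read off): a_0 = 15/8, a_1 = -4/3, a_2 = 8/9.
c0 = a_0 = 15/8. Peel one level at a time: if S = 1 + c*ν/S' with S'(0) = 1, then c is the ν-coefficient of S and S' = c*ν/(S - 1).
S_1 = c0/f = 1 + (32/45)*ν + (64/2025)*ν^2 + ...; c1 = 32/45.
S_2 = c1*ν/(S_1 - 1) = 1 + (-2/45)*ν + ...; c2 = -2/45.

The regular C-fraction coefficients are [15/8, 32/45, -2/45].


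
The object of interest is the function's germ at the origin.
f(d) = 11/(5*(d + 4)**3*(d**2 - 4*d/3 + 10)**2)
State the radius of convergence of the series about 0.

The radius of convergence is sqrt(10).

Denominator factor (d**2 - 4*d/3 + 10)^2: discriminant -344/9, complex-conjugate roots (2/3) + ((1/3)*sqrt(86))*i and (2/3) - ((1/3)*sqrt(86))*i; poles of order 2, moduli sqrt(10) and sqrt(10).
Denominator factor (d + 4)^3: pole of order 3 at -4, modulus 4.
The radius of convergence is the smallest modulus among the singular points: sqrt(10).


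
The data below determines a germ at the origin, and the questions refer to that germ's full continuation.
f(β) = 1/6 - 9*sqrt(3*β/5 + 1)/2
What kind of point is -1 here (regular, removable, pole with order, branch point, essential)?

The point is a regular point.

There is no denominator, hence no pole anywhere.
Branch term sqrt(1 - β/(-5/3)): argument at -1 is 2/5, nonzero, so -1 is not its branch point (a point on a principal cut is still regular for the continued germ).
So the germ continues analytically to -1.


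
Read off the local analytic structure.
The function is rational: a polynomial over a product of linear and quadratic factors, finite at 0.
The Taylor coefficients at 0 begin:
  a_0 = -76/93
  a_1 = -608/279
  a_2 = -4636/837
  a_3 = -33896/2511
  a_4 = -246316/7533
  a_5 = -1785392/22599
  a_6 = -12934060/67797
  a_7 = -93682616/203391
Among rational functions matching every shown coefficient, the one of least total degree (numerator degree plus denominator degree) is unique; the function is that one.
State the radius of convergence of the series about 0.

The radius of convergence is -1 + sqrt(2).

No rational of total degree below 3 reproduces all 8 coefficients; solving the [0/3] Pade equations on them gives f(β) = -38/(31*(β - 3/2)*(β**2 + 2*β - 1)), whose expansion matches every shown term.
Denominator factor (β**2 + 2*β - 1): discriminant 8, real irrational roots -1 + sqrt(2) and -1 - sqrt(2); poles of order 1, moduli -1 + sqrt(2) and 1 + sqrt(2).
Denominator factor (β - 3/2): pole of order 1 at 3/2, modulus 3/2.
The radius of convergence is the smallest modulus among the singular points: -1 + sqrt(2).


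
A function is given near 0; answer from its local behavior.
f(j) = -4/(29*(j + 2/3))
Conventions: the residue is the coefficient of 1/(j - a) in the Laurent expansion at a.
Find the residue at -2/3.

The residue is -4/29.

At the order-1 pole -2/3 set g(j) = (j - (-2/3))*f(j) = -4/29.
Simple pole: residue = g(a) at a = -2/3, which is -4/29.


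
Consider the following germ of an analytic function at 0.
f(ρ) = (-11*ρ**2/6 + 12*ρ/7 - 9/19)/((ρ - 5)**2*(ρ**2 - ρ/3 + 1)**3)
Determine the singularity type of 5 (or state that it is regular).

The denominator factor ρ - 5 vanishes at 5 and appears to the power 2; the numerator there equals -30113/798, nonzero, and no other factor vanishes.
Hence a pole whose order is the multiplicity, 2.

The point is a pole of order 2.


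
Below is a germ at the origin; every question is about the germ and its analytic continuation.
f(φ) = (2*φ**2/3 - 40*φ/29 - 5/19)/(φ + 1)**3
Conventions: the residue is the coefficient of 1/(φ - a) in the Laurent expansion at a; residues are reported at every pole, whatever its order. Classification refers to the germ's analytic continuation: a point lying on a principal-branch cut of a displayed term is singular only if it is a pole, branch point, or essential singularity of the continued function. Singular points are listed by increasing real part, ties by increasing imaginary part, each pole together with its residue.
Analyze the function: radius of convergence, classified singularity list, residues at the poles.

Radius of convergence at 0: 1.
At -1: a pole of order 3; residue 2/3.

Denominator factor (φ + 1)^3: pole of order 3 at -1, modulus 1.
The radius of convergence is the smallest modulus among the singular points: 1.
At the order-3 pole -1 set g(φ) = (φ - (-1))^3*f(φ) = 2*φ**2/3 - 40*φ/29 - 5/19.
Order-3 pole: residue = g''(a)/2; g''(-1) = 4/3, so the residue is 2/3.


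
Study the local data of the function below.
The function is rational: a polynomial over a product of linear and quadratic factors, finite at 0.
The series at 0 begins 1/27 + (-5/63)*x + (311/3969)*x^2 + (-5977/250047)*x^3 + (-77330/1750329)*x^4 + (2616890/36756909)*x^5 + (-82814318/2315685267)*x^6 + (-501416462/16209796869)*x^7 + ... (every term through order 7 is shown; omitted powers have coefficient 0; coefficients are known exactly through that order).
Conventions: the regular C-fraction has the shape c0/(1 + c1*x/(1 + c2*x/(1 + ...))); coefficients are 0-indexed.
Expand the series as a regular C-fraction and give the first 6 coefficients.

Taylor coefficients (read off): a_0 = 1/27, a_1 = -5/63, a_2 = 311/3969, a_3 = -5977/250047, a_4 = -77330/1750329, a_5 = 2616890/36756909.
c0 = a_0 = 1/27. Peel one level at a time: if S = 1 + c*x/S' with S'(0) = 1, then c is the x-coefficient of S and S' = c*x/(S - 1).
S_1 = c0/f = 1 + (15/7)*x + (52/21)*x^2 + ...; c1 = 15/7.
S_2 = c1*x/(S_1 - 1) = 1 + (-52/45)*x + (1364/2025)*x^2 + ...; c2 = -52/45.
S_3 = c2*x/(S_2 - 1) = 1 + (341/585)*x + (9649/54756)*x^2 + ...; c3 = 341/585.
S_4 = c3*x/(S_3 - 1) = 1 + (-48245/159588)*x + (21268085/150700176)*x^2 + ...; c4 = -48245/159588.
S_5 = c4*x/(S_4 - 1) = 1 + (55297021/118451124)*x + ...; c5 = 55297021/118451124.

The regular C-fraction coefficients are [1/27, 15/7, -52/45, 341/585, -48245/159588, 55297021/118451124].


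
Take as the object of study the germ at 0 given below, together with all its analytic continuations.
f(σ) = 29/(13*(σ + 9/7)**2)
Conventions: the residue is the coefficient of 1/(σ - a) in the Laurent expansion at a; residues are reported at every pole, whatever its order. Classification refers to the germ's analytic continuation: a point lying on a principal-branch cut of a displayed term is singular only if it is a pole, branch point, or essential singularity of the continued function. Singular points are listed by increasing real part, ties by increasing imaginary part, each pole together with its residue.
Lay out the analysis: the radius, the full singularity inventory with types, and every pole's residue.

Radius of convergence at 0: 9/7.
At -9/7: a pole of order 2; residue 0.

Denominator factor (σ + 9/7)^2: pole of order 2 at -9/7, modulus 9/7.
The radius of convergence is the smallest modulus among the singular points: 9/7.
At the order-2 pole -9/7 set g(σ) = (σ - (-9/7))^2*f(σ) = 29/13.
Order-2 pole: residue = g'(a); g'(-9/7) = 0, so the residue is 0.
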